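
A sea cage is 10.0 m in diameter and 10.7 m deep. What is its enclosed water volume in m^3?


r = d/2 = 10.0/2 = 5 m
Base area = pi*r^2 = pi*5^2 = 78.539816 m^2
Volume = 78.539816 * 10.7 = 840.376 m^3

840.376 m^3


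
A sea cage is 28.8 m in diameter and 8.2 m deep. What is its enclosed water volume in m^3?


r = d/2 = 28.8/2 = 14.4 m
Base area = pi*r^2 = pi*14.4^2 = 651.44065 m^2
Volume = 651.44065 * 8.2 = 5341.81 m^3

5341.81 m^3


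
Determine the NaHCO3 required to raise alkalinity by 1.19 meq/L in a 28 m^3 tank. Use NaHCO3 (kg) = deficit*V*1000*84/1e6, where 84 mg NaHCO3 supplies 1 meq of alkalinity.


Tank volume in L = 28 m^3 * 1000 = 28000 L
Total meq required = 1.19 meq/L * 28000 L = 33320 meq
NaHCO3 mass = 33320 meq * 84 mg/meq / 1e6 = 2.79888 kg

2.79888 kg


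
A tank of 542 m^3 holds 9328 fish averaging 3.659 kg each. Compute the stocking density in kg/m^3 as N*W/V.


Total biomass = 9328 fish * 3.659 kg = 34131.152 kg
Density = total biomass / volume = 34131.152 / 542 = 62.9726 kg/m^3

62.9726 kg/m^3


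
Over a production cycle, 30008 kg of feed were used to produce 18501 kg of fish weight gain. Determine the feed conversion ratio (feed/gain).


FCR = feed consumed / weight gained
FCR = 30008 kg / 18501 kg = 1.62197

1.62197


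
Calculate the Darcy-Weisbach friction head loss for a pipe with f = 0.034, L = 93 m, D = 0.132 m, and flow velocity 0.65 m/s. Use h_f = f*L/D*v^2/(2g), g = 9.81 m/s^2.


v^2 = 0.65^2 = 0.4225 m^2/s^2
L/D = 93/0.132 = 704.54545
h_f = f*(L/D)*v^2/(2g) = 0.034 * 704.54545 * 0.4225 / 19.62 = 0.515841 m

0.515841 m


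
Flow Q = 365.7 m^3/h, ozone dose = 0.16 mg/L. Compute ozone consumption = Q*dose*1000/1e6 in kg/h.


O3 demand (mg/h) = Q * dose * 1000 = 365.7 * 0.16 * 1000 = 58512 mg/h
Convert mg to kg: 58512 / 1e6 = 0.058512 kg/h

0.058512 kg/h


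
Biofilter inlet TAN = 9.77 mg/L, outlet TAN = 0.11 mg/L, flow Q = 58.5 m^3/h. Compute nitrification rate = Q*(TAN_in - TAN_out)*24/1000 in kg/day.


Concentration drop: TAN_in - TAN_out = 9.77 - 0.11 = 9.66 mg/L
Hourly TAN removed = Q * dTAN = 58.5 m^3/h * 9.66 mg/L = 565.11 g/h  (m^3/h * mg/L = g/h)
Daily TAN removed = 565.11 * 24 = 13562.64 g/day
Convert to kg/day: 13562.64 / 1000 = 13.56264 kg/day

13.56264 kg/day


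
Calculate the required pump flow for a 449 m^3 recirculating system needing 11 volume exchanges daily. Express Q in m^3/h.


Daily recirculation volume = 449 m^3 * 11 = 4939 m^3/day
Flow rate Q = daily volume / 24 h = 4939 / 24 = 205.792 m^3/h

205.792 m^3/h


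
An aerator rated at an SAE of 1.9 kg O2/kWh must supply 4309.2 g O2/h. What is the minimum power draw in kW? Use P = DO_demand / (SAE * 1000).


SAE in g O2/kWh = 1.9 * 1000 = 1900 g/kWh
P = DO_demand / SAE_g = 4309.2 / 1900 = 2.268 kW

2.268 kW


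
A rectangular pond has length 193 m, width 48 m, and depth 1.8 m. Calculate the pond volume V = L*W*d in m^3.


Base area = L * W = 193 * 48 = 9264 m^2
Volume = area * depth = 9264 * 1.8 = 16675.2 m^3

16675.2 m^3


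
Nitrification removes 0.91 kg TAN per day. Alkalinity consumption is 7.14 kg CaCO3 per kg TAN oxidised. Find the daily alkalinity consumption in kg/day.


Alkalinity factor: 7.14 kg CaCO3 consumed per kg TAN nitrified
alk = 0.91 kg TAN * 7.14 = 6.4974 kg CaCO3/day

6.4974 kg CaCO3/day


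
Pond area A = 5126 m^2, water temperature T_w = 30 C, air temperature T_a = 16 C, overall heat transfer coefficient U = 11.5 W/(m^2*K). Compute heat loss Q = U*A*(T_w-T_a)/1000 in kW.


Temperature difference dT = 30 - 16 = 14 K
Heat loss (W) = U * A * dT = 11.5 * 5126 * 14 = 825286 W
Convert to kW: 825286 / 1000 = 825.286 kW

825.286 kW


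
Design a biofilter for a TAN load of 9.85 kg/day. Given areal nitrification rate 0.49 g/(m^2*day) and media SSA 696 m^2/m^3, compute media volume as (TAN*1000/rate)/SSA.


A = 9.85*1000 / 0.49 = 20102.041 m^2
V = 20102.041 / 696 = 28.8822

28.8822 m^3


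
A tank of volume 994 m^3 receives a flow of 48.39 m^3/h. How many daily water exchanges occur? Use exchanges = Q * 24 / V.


Daily flow volume = 48.39 m^3/h * 24 h = 1161.36 m^3/day
Exchanges = daily flow / tank volume = 1161.36 / 994 = 1.16837 exchanges/day

1.16837 exchanges/day


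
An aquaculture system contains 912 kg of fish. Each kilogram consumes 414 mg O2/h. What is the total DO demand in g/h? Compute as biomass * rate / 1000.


Total O2 consumption (mg/h) = 912 kg * 414 mg/(kg*h) = 377568 mg/h
Convert to g/h: 377568 / 1000 = 377.568 g/h

377.568 g/h


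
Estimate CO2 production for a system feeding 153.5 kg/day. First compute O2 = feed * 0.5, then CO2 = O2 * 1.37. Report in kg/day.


O2 = 153.5 * 0.5 = 76.75
CO2 = 76.75 * 1.37 = 105.1475

105.1475 kg/day


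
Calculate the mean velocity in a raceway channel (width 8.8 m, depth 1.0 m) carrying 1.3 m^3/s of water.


Cross-sectional area = W * d = 8.8 * 1.0 = 8.8 m^2
Velocity = Q / A = 1.3 / 8.8 = 0.147727 m/s

0.147727 m/s


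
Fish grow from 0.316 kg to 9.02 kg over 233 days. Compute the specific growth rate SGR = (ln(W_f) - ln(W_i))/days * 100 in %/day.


ln(W_f) = ln(9.02) = 2.1994443
ln(W_i) = ln(0.316) = -1.1520131
ln(W_f) - ln(W_i) = 2.1994443 - -1.1520131 = 3.3514574
SGR = 3.3514574 / 233 * 100 = 1.43839 %/day

1.43839 %/day


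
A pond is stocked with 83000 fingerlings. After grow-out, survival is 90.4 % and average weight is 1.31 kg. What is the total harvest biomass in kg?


Survivors = 83000 * 90.4/100 = 75032 fish
Harvest biomass = survivors * W_f = 75032 * 1.31 = 98291.92 kg

98291.92 kg


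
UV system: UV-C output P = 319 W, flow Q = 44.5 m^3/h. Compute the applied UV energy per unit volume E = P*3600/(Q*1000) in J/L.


Energy delivered per hour = 319 W * 3600 s = 1148400 J/h
Volume treated per hour = 44.5 m^3/h * 1000 = 44500 L/h
dose = 1148400 / 44500 = 25.8067 J/L

25.8067 J/L


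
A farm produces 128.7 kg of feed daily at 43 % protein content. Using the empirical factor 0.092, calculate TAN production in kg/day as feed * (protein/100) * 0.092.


Protein in feed = 128.7 * 43/100 = 55.341 kg/day
TAN = protein * 0.092 = 55.341 * 0.092 = 5.091372 kg/day

5.091372 kg/day


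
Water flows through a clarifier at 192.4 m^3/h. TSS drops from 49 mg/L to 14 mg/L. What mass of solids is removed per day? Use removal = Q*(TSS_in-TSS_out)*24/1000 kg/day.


Concentration drop: TSS_in - TSS_out = 49 - 14 = 35 mg/L
Hourly solids removed = Q * dTSS = 192.4 m^3/h * 35 mg/L = 6734 g/h  (m^3/h * mg/L = g/h)
Daily solids removed = 6734 * 24 = 161616 g/day
Convert g to kg: 161616 / 1000 = 161.616 kg/day

161.616 kg/day


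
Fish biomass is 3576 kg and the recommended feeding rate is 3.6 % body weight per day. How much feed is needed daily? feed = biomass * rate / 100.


Feeding rate fraction = 3.6% / 100 = 0.036
Daily feed = 3576 kg * 0.036 = 128.736 kg/day

128.736 kg/day


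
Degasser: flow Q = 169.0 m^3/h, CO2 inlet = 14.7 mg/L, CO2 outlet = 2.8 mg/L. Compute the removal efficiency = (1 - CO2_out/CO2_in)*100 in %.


CO2_out / CO2_in = 2.8 / 14.7 = 0.19047619
Fraction remaining = 0.19047619
efficiency = (1 - 0.19047619) * 100 = 80.9524 %

80.9524 %


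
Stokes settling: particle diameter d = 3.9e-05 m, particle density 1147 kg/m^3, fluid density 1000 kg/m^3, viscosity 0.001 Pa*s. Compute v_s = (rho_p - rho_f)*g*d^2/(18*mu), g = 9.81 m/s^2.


Density difference: rho_p - rho_f = 1147 - 1000 = 147 kg/m^3
d^2 = (3.9e-05)^2 = 1.521e-09 m^2
Numerator = (rho_p - rho_f) * g * d^2 = 147 * 9.81 * 1.521e-09 = 2.1933885e-06
Denominator = 18 * mu = 18 * 0.001 = 0.018
v_s = 2.1933885e-06 / 0.018 = 1.21855e-04 m/s
Check: Re = rho_f * v_s * d / mu = 1000 * 1.21855e-04 * 3.9e-05 / 0.001 = 0.00475 < 1, so Stokes' law applies.

1.21855e-04 m/s


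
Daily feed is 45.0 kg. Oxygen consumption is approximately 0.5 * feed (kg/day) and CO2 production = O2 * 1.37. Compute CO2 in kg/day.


O2 = 45.0 * 0.5 = 22.5
CO2 = 22.5 * 1.37 = 30.825

30.825 kg/day


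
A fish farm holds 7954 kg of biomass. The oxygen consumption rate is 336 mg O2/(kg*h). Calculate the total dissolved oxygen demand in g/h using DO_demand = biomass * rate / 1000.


Total O2 consumption (mg/h) = 7954 kg * 336 mg/(kg*h) = 2672544 mg/h
Convert to g/h: 2672544 / 1000 = 2672.544 g/h

2672.544 g/h


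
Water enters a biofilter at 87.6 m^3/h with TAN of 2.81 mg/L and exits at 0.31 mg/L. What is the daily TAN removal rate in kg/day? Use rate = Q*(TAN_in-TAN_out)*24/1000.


Concentration drop: TAN_in - TAN_out = 2.81 - 0.31 = 2.5 mg/L
Hourly TAN removed = Q * dTAN = 87.6 m^3/h * 2.5 mg/L = 219 g/h  (m^3/h * mg/L = g/h)
Daily TAN removed = 219 * 24 = 5256 g/day
Convert to kg/day: 5256 / 1000 = 5.256 kg/day

5.256 kg/day


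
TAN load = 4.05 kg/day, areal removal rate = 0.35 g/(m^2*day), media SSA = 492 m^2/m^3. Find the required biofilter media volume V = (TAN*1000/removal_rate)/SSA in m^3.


A = 4.05*1000 / 0.35 = 11571.429 m^2
V = 11571.429 / 492 = 23.5192

23.5192 m^3


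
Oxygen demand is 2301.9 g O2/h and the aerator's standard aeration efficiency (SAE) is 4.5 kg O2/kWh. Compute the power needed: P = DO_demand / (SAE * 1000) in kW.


SAE in g O2/kWh = 4.5 * 1000 = 4500 g/kWh
P = DO_demand / SAE_g = 2301.9 / 4500 = 0.511533 kW

0.511533 kW


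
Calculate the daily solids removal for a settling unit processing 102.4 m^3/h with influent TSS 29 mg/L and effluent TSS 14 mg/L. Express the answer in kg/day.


Concentration drop: TSS_in - TSS_out = 29 - 14 = 15 mg/L
Hourly solids removed = Q * dTSS = 102.4 m^3/h * 15 mg/L = 1536 g/h  (m^3/h * mg/L = g/h)
Daily solids removed = 1536 * 24 = 36864 g/day
Convert g to kg: 36864 / 1000 = 36.864 kg/day

36.864 kg/day


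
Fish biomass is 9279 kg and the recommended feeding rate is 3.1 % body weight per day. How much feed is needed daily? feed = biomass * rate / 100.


Feeding rate fraction = 3.1% / 100 = 0.031
Daily feed = 9279 kg * 0.031 = 287.649 kg/day

287.649 kg/day


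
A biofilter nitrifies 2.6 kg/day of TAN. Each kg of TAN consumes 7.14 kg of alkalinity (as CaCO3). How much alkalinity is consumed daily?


Alkalinity factor: 7.14 kg CaCO3 consumed per kg TAN nitrified
alk = 2.6 kg TAN * 7.14 = 18.564 kg CaCO3/day

18.564 kg CaCO3/day


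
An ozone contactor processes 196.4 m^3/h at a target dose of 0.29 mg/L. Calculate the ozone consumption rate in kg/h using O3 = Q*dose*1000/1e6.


O3 demand (mg/h) = Q * dose * 1000 = 196.4 * 0.29 * 1000 = 56956 mg/h
Convert mg to kg: 56956 / 1e6 = 0.056956 kg/h

0.056956 kg/h


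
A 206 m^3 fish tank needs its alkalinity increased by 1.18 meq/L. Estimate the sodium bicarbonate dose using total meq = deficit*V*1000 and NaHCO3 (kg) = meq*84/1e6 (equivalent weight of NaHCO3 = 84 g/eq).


Tank volume in L = 206 m^3 * 1000 = 206000 L
Total meq required = 1.18 meq/L * 206000 L = 243080 meq
NaHCO3 mass = 243080 meq * 84 mg/meq / 1e6 = 20.4187 kg

20.4187 kg


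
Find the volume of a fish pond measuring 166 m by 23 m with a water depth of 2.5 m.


Base area = L * W = 166 * 23 = 3818 m^2
Volume = area * depth = 3818 * 2.5 = 9545 m^3

9545 m^3


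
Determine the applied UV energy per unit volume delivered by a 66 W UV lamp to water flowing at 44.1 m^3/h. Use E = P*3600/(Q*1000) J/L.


Energy delivered per hour = 66 W * 3600 s = 237600 J/h
Volume treated per hour = 44.1 m^3/h * 1000 = 44100 L/h
dose = 237600 / 44100 = 5.38776 J/L

5.38776 J/L


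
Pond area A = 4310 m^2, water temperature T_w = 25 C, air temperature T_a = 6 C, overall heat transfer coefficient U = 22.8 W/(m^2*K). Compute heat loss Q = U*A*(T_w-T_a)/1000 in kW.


Temperature difference dT = 25 - 6 = 19 K
Heat loss (W) = U * A * dT = 22.8 * 4310 * 19 = 1867092 W
Convert to kW: 1867092 / 1000 = 1867.092 kW

1867.092 kW


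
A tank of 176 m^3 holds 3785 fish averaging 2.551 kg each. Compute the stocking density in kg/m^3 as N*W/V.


Total biomass = 3785 fish * 2.551 kg = 9655.535 kg
Density = total biomass / volume = 9655.535 / 176 = 54.861 kg/m^3

54.861 kg/m^3


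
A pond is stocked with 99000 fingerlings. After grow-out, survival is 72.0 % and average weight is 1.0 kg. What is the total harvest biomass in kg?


Survivors = 99000 * 72.0/100 = 71280 fish
Harvest biomass = survivors * W_f = 71280 * 1.0 = 71280 kg

71280 kg


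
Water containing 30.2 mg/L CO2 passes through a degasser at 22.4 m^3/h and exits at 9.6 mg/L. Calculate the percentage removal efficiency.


CO2_out / CO2_in = 9.6 / 30.2 = 0.31788079
Fraction remaining = 0.31788079
efficiency = (1 - 0.31788079) * 100 = 68.2119 %

68.2119 %


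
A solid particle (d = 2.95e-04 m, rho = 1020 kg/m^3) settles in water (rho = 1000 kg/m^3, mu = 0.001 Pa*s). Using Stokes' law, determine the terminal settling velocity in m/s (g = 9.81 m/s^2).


Density difference: rho_p - rho_f = 1020 - 1000 = 20 kg/m^3
d^2 = (2.95e-04)^2 = 8.7025e-08 m^2
Numerator = (rho_p - rho_f) * g * d^2 = 20 * 9.81 * 8.7025e-08 = 1.7074305e-05
Denominator = 18 * mu = 18 * 0.001 = 0.018
v_s = 1.7074305e-05 / 0.018 = 9.48572e-04 m/s
Check: Re = rho_f * v_s * d / mu = 1000 * 9.48572e-04 * 2.95e-04 / 0.001 = 0.28 < 1, so Stokes' law applies.

9.48572e-04 m/s


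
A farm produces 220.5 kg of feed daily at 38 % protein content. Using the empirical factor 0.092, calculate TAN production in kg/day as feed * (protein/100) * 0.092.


Protein in feed = 220.5 * 38/100 = 83.79 kg/day
TAN = protein * 0.092 = 83.79 * 0.092 = 7.70868 kg/day

7.70868 kg/day


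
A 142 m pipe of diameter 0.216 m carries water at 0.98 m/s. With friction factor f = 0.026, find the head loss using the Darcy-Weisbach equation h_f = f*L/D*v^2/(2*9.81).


v^2 = 0.98^2 = 0.9604 m^2/s^2
L/D = 142/0.216 = 657.40741
h_f = f*(L/D)*v^2/(2g) = 0.026 * 657.40741 * 0.9604 / 19.62 = 0.836683 m

0.836683 m


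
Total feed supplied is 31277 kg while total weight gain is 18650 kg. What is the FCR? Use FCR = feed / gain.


FCR = feed consumed / weight gained
FCR = 31277 kg / 18650 kg = 1.67705

1.67705


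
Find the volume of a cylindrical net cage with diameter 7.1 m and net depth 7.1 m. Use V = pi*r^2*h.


r = d/2 = 7.1/2 = 3.55 m
Base area = pi*r^2 = pi*3.55^2 = 39.591921 m^2
Volume = 39.591921 * 7.1 = 281.103 m^3

281.103 m^3


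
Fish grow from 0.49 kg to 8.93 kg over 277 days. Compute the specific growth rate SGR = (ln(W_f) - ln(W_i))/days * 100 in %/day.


ln(W_f) = ln(8.93) = 2.1894164
ln(W_i) = ln(0.49) = -0.71334989
ln(W_f) - ln(W_i) = 2.1894164 - -0.71334989 = 2.9027663
SGR = 2.9027663 / 277 * 100 = 1.04793 %/day

1.04793 %/day


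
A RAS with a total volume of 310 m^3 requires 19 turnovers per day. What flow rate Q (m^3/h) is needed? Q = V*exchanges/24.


Daily recirculation volume = 310 m^3 * 19 = 5890 m^3/day
Flow rate Q = daily volume / 24 h = 5890 / 24 = 245.417 m^3/h

245.417 m^3/h


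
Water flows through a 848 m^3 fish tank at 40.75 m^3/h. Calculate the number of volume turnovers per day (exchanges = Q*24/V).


Daily flow volume = 40.75 m^3/h * 24 h = 978 m^3/day
Exchanges = daily flow / tank volume = 978 / 848 = 1.1533 exchanges/day

1.1533 exchanges/day


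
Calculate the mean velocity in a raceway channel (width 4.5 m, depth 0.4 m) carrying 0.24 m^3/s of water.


Cross-sectional area = W * d = 4.5 * 0.4 = 1.8 m^2
Velocity = Q / A = 0.24 / 1.8 = 0.133333 m/s

0.133333 m/s


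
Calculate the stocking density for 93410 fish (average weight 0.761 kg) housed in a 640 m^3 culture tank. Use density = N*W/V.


Total biomass = 93410 fish * 0.761 kg = 71085.01 kg
Density = total biomass / volume = 71085.01 / 640 = 111.07 kg/m^3

111.07 kg/m^3


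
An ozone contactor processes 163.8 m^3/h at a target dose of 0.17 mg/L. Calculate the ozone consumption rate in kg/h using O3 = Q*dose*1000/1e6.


O3 demand (mg/h) = Q * dose * 1000 = 163.8 * 0.17 * 1000 = 27846 mg/h
Convert mg to kg: 27846 / 1e6 = 0.027846 kg/h

0.027846 kg/h


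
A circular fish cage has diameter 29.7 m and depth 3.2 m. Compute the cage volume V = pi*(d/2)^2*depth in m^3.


r = d/2 = 29.7/2 = 14.85 m
Base area = pi*r^2 = pi*14.85^2 = 692.79187 m^2
Volume = 692.79187 * 3.2 = 2216.93 m^3

2216.93 m^3


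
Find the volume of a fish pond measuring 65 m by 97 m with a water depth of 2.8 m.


Base area = L * W = 65 * 97 = 6305 m^2
Volume = area * depth = 6305 * 2.8 = 17654 m^3

17654 m^3


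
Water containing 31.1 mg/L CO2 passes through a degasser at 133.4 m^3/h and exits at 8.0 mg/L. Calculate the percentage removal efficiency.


CO2_out / CO2_in = 8.0 / 31.1 = 0.25723473
Fraction remaining = 0.25723473
efficiency = (1 - 0.25723473) * 100 = 74.2765 %

74.2765 %


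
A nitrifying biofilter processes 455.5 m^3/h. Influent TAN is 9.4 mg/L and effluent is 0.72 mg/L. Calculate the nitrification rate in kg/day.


Concentration drop: TAN_in - TAN_out = 9.4 - 0.72 = 8.68 mg/L
Hourly TAN removed = Q * dTAN = 455.5 m^3/h * 8.68 mg/L = 3953.74 g/h  (m^3/h * mg/L = g/h)
Daily TAN removed = 3953.74 * 24 = 94889.76 g/day
Convert to kg/day: 94889.76 / 1000 = 94.88976 kg/day

94.88976 kg/day


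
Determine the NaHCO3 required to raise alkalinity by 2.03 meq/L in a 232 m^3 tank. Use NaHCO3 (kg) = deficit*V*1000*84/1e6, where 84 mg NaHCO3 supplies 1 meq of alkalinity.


Tank volume in L = 232 m^3 * 1000 = 232000 L
Total meq required = 2.03 meq/L * 232000 L = 470960 meq
NaHCO3 mass = 470960 meq * 84 mg/meq / 1e6 = 39.5606 kg

39.5606 kg


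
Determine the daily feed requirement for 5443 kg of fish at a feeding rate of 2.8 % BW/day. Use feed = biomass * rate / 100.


Feeding rate fraction = 2.8% / 100 = 0.028
Daily feed = 5443 kg * 0.028 = 152.404 kg/day

152.404 kg/day


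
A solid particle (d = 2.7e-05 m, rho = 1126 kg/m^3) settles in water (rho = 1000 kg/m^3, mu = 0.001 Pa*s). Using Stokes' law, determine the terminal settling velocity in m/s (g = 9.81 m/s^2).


Density difference: rho_p - rho_f = 1126 - 1000 = 126 kg/m^3
d^2 = (2.7e-05)^2 = 7.29e-10 m^2
Numerator = (rho_p - rho_f) * g * d^2 = 126 * 9.81 * 7.29e-10 = 9.0108774e-07
Denominator = 18 * mu = 18 * 0.001 = 0.018
v_s = 9.0108774e-07 / 0.018 = 5.00604e-05 m/s
Check: Re = rho_f * v_s * d / mu = 1000 * 5.00604e-05 * 2.7e-05 / 0.001 = 0.00135 < 1, so Stokes' law applies.

5.00604e-05 m/s


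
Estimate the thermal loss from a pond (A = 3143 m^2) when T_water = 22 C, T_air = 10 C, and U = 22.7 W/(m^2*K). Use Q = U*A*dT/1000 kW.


Temperature difference dT = 22 - 10 = 12 K
Heat loss (W) = U * A * dT = 22.7 * 3143 * 12 = 856153.2 W
Convert to kW: 856153.2 / 1000 = 856.1532 kW

856.1532 kW


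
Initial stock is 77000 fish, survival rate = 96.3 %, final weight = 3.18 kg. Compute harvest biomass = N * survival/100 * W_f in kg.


Survivors = 77000 * 96.3/100 = 74151 fish
Harvest biomass = survivors * W_f = 74151 * 3.18 = 235800.18 kg

235800.18 kg


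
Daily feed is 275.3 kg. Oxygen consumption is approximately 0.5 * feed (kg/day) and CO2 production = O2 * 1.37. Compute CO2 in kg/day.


O2 = 275.3 * 0.5 = 137.65
CO2 = 137.65 * 1.37 = 188.5805

188.5805 kg/day


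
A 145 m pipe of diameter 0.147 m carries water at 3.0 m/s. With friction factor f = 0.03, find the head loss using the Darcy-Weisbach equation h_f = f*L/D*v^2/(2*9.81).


v^2 = 3.0^2 = 9 m^2/s^2
L/D = 145/0.147 = 986.39456
h_f = f*(L/D)*v^2/(2g) = 0.03 * 986.39456 * 9 / 19.62 = 13.5742 m

13.5742 m


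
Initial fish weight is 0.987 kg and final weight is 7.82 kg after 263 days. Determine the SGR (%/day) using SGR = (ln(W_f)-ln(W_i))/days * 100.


ln(W_f) = ln(7.82) = 2.0566846
ln(W_i) = ln(0.987) = -0.01308524
ln(W_f) - ln(W_i) = 2.0566846 - -0.01308524 = 2.0697698
SGR = 2.0697698 / 263 * 100 = 0.786985 %/day

0.786985 %/day


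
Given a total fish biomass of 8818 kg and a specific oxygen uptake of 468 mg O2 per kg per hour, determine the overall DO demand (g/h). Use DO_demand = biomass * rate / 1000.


Total O2 consumption (mg/h) = 8818 kg * 468 mg/(kg*h) = 4126824 mg/h
Convert to g/h: 4126824 / 1000 = 4126.824 g/h

4126.824 g/h


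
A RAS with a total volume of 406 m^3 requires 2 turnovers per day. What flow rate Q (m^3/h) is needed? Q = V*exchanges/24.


Daily recirculation volume = 406 m^3 * 2 = 812 m^3/day
Flow rate Q = daily volume / 24 h = 812 / 24 = 33.8333 m^3/h

33.8333 m^3/h


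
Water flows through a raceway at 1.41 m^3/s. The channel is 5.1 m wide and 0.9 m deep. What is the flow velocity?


Cross-sectional area = W * d = 5.1 * 0.9 = 4.59 m^2
Velocity = Q / A = 1.41 / 4.59 = 0.30719 m/s

0.30719 m/s


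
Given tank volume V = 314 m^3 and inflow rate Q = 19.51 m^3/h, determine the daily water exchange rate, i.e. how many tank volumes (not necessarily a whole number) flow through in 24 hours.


Daily flow volume = 19.51 m^3/h * 24 h = 468.24 m^3/day
Exchanges = daily flow / tank volume = 468.24 / 314 = 1.49121 exchanges/day

1.49121 exchanges/day


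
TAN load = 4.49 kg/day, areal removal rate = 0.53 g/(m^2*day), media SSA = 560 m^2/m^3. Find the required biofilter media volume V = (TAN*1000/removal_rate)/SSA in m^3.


A = 4.49*1000 / 0.53 = 8471.6981 m^2
V = 8471.6981 / 560 = 15.128

15.128 m^3


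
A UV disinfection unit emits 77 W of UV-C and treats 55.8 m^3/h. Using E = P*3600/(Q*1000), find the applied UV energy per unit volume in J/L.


Energy delivered per hour = 77 W * 3600 s = 277200 J/h
Volume treated per hour = 55.8 m^3/h * 1000 = 55800 L/h
dose = 277200 / 55800 = 4.96774 J/L

4.96774 J/L


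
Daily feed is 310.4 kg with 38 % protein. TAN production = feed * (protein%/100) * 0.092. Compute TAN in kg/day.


Protein in feed = 310.4 * 38/100 = 117.952 kg/day
TAN = protein * 0.092 = 117.952 * 0.092 = 10.851584 kg/day

10.851584 kg/day


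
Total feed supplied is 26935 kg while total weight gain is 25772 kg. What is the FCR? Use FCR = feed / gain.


FCR = feed consumed / weight gained
FCR = 26935 kg / 25772 kg = 1.04513

1.04513


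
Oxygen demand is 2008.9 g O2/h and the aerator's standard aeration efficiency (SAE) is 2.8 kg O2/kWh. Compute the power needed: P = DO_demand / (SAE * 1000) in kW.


SAE in g O2/kWh = 2.8 * 1000 = 2800 g/kWh
P = DO_demand / SAE_g = 2008.9 / 2800 = 0.717464 kW

0.717464 kW


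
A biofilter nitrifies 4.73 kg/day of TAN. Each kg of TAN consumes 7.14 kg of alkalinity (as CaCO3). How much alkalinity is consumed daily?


Alkalinity factor: 7.14 kg CaCO3 consumed per kg TAN nitrified
alk = 4.73 kg TAN * 7.14 = 33.7722 kg CaCO3/day

33.7722 kg CaCO3/day


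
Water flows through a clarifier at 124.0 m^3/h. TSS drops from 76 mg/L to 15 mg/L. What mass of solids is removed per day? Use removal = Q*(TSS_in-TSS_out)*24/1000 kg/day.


Concentration drop: TSS_in - TSS_out = 76 - 15 = 61 mg/L
Hourly solids removed = Q * dTSS = 124.0 m^3/h * 61 mg/L = 7564 g/h  (m^3/h * mg/L = g/h)
Daily solids removed = 7564 * 24 = 181536 g/day
Convert g to kg: 181536 / 1000 = 181.536 kg/day

181.536 kg/day


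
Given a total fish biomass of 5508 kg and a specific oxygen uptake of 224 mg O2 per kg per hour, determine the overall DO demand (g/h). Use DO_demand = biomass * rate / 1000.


Total O2 consumption (mg/h) = 5508 kg * 224 mg/(kg*h) = 1233792 mg/h
Convert to g/h: 1233792 / 1000 = 1233.792 g/h

1233.792 g/h


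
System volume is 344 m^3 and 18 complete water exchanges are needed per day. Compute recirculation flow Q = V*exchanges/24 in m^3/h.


Daily recirculation volume = 344 m^3 * 18 = 6192 m^3/day
Flow rate Q = daily volume / 24 h = 6192 / 24 = 258 m^3/h

258 m^3/h


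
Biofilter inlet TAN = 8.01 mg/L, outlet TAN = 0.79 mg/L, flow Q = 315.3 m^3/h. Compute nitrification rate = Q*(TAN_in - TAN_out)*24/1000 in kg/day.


Concentration drop: TAN_in - TAN_out = 8.01 - 0.79 = 7.22 mg/L
Hourly TAN removed = Q * dTAN = 315.3 m^3/h * 7.22 mg/L = 2276.466 g/h  (m^3/h * mg/L = g/h)
Daily TAN removed = 2276.466 * 24 = 54635.184 g/day
Convert to kg/day: 54635.184 / 1000 = 54.635184 kg/day

54.635184 kg/day


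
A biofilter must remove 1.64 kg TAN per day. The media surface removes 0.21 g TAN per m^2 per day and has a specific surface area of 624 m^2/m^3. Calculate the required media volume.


A = 1.64*1000 / 0.21 = 7809.5238 m^2
V = 7809.5238 / 624 = 12.5153

12.5153 m^3


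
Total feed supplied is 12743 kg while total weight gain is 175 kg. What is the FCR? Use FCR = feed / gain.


FCR = feed consumed / weight gained
FCR = 12743 kg / 175 kg = 72.8171

72.8171


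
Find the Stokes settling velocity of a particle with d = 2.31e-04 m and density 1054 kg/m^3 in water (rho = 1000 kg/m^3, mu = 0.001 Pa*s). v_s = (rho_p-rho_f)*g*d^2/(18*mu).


Density difference: rho_p - rho_f = 1054 - 1000 = 54 kg/m^3
d^2 = (2.31e-04)^2 = 5.3361e-08 m^2
Numerator = (rho_p - rho_f) * g * d^2 = 54 * 9.81 * 5.3361e-08 = 2.8267456e-05
Denominator = 18 * mu = 18 * 0.001 = 0.018
v_s = 2.8267456e-05 / 0.018 = 0.00157041 m/s
Check: Re = rho_f * v_s * d / mu = 1000 * 0.00157041 * 2.31e-04 / 0.001 = 0.363 < 1, so Stokes' law applies.

0.00157041 m/s


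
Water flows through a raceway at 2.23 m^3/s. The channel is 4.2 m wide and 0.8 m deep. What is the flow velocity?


Cross-sectional area = W * d = 4.2 * 0.8 = 3.36 m^2
Velocity = Q / A = 2.23 / 3.36 = 0.66369 m/s

0.66369 m/s


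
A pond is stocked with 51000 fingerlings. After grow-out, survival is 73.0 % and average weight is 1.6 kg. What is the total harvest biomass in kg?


Survivors = 51000 * 73.0/100 = 37230 fish
Harvest biomass = survivors * W_f = 37230 * 1.6 = 59568 kg

59568 kg


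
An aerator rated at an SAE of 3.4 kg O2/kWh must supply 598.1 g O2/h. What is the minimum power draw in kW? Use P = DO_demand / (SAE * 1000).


SAE in g O2/kWh = 3.4 * 1000 = 3400 g/kWh
P = DO_demand / SAE_g = 598.1 / 3400 = 0.175912 kW

0.175912 kW


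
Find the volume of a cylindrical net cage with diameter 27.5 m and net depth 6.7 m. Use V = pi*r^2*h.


r = d/2 = 27.5/2 = 13.75 m
Base area = pi*r^2 = pi*13.75^2 = 593.95736 m^2
Volume = 593.95736 * 6.7 = 3979.51 m^3

3979.51 m^3


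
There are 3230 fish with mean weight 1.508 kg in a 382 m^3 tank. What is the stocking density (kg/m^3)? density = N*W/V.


Total biomass = 3230 fish * 1.508 kg = 4870.84 kg
Density = total biomass / volume = 4870.84 / 382 = 12.7509 kg/m^3

12.7509 kg/m^3


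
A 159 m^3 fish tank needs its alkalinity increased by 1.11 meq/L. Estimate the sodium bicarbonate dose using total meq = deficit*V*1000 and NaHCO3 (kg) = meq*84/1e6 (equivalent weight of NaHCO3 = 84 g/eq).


Tank volume in L = 159 m^3 * 1000 = 159000 L
Total meq required = 1.11 meq/L * 159000 L = 176490 meq
NaHCO3 mass = 176490 meq * 84 mg/meq / 1e6 = 14.8252 kg

14.8252 kg


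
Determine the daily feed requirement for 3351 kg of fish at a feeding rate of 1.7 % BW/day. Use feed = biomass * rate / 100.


Feeding rate fraction = 1.7% / 100 = 0.017
Daily feed = 3351 kg * 0.017 = 56.967 kg/day

56.967 kg/day


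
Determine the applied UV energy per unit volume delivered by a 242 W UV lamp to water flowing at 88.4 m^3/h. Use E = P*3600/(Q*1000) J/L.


Energy delivered per hour = 242 W * 3600 s = 871200 J/h
Volume treated per hour = 88.4 m^3/h * 1000 = 88400 L/h
dose = 871200 / 88400 = 9.8552 J/L

9.8552 J/L


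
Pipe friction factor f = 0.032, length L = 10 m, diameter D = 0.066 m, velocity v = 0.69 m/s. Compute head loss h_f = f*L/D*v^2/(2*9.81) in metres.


v^2 = 0.69^2 = 0.4761 m^2/s^2
L/D = 10/0.066 = 151.51515
h_f = f*(L/D)*v^2/(2g) = 0.032 * 151.51515 * 0.4761 / 19.62 = 0.117654 m

0.117654 m


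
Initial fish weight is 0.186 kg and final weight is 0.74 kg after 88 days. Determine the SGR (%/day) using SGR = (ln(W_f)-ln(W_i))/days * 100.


ln(W_f) = ln(0.74) = -0.30110509
ln(W_i) = ln(0.186) = -1.6820086
ln(W_f) - ln(W_i) = -0.30110509 - -1.6820086 = 1.3809035
SGR = 1.3809035 / 88 * 100 = 1.56921 %/day

1.56921 %/day


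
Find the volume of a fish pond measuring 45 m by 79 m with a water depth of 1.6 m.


Base area = L * W = 45 * 79 = 3555 m^2
Volume = area * depth = 3555 * 1.6 = 5688 m^3

5688 m^3


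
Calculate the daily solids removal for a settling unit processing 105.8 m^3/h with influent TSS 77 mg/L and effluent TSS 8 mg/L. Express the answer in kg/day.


Concentration drop: TSS_in - TSS_out = 77 - 8 = 69 mg/L
Hourly solids removed = Q * dTSS = 105.8 m^3/h * 69 mg/L = 7300.2 g/h  (m^3/h * mg/L = g/h)
Daily solids removed = 7300.2 * 24 = 175204.8 g/day
Convert g to kg: 175204.8 / 1000 = 175.2048 kg/day

175.2048 kg/day


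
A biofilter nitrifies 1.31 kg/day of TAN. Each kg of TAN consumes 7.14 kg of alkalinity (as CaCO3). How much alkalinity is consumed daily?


Alkalinity factor: 7.14 kg CaCO3 consumed per kg TAN nitrified
alk = 1.31 kg TAN * 7.14 = 9.3534 kg CaCO3/day

9.3534 kg CaCO3/day


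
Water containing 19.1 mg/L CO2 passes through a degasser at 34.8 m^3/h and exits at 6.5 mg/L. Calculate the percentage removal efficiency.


CO2_out / CO2_in = 6.5 / 19.1 = 0.34031414
Fraction remaining = 0.34031414
efficiency = (1 - 0.34031414) * 100 = 65.9686 %

65.9686 %


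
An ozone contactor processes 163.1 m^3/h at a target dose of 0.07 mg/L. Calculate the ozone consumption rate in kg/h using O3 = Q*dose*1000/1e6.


O3 demand (mg/h) = Q * dose * 1000 = 163.1 * 0.07 * 1000 = 11417 mg/h
Convert mg to kg: 11417 / 1e6 = 0.011417 kg/h

0.011417 kg/h


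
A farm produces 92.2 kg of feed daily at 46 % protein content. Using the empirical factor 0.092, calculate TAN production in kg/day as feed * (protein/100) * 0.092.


Protein in feed = 92.2 * 46/100 = 42.412 kg/day
TAN = protein * 0.092 = 42.412 * 0.092 = 3.901904 kg/day

3.901904 kg/day


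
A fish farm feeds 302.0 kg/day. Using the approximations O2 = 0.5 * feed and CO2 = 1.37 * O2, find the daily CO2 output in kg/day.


O2 = 302.0 * 0.5 = 151
CO2 = 151 * 1.37 = 206.87

206.87 kg/day


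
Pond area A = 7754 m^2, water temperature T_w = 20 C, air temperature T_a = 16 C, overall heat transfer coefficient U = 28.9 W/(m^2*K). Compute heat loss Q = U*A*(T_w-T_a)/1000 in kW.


Temperature difference dT = 20 - 16 = 4 K
Heat loss (W) = U * A * dT = 28.9 * 7754 * 4 = 896362.4 W
Convert to kW: 896362.4 / 1000 = 896.3624 kW

896.3624 kW


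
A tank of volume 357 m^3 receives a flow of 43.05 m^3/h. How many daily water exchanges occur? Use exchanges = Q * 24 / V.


Daily flow volume = 43.05 m^3/h * 24 h = 1033.2 m^3/day
Exchanges = daily flow / tank volume = 1033.2 / 357 = 2.89412 exchanges/day

2.89412 exchanges/day


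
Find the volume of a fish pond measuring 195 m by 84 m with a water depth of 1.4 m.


Base area = L * W = 195 * 84 = 16380 m^2
Volume = area * depth = 16380 * 1.4 = 22932 m^3

22932 m^3


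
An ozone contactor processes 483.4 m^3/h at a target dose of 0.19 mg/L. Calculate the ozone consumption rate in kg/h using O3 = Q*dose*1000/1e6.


O3 demand (mg/h) = Q * dose * 1000 = 483.4 * 0.19 * 1000 = 91846 mg/h
Convert mg to kg: 91846 / 1e6 = 0.091846 kg/h

0.091846 kg/h


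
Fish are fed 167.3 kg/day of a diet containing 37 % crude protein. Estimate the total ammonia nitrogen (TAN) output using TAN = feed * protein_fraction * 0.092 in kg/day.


Protein in feed = 167.3 * 37/100 = 61.901 kg/day
TAN = protein * 0.092 = 61.901 * 0.092 = 5.694892 kg/day

5.694892 kg/day


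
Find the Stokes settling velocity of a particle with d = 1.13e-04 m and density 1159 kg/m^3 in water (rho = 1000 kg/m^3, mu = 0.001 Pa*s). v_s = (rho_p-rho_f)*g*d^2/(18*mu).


Density difference: rho_p - rho_f = 1159 - 1000 = 159 kg/m^3
d^2 = (1.13e-04)^2 = 1.2769e-08 m^2
Numerator = (rho_p - rho_f) * g * d^2 = 159 * 9.81 * 1.2769e-08 = 1.9916959e-05
Denominator = 18 * mu = 18 * 0.001 = 0.018
v_s = 1.9916959e-05 / 0.018 = 0.0011065 m/s
Check: Re = rho_f * v_s * d / mu = 1000 * 0.0011065 * 1.13e-04 / 0.001 = 0.125 < 1, so Stokes' law applies.

0.0011065 m/s


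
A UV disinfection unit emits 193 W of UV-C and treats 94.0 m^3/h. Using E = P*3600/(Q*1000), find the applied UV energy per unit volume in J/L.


Energy delivered per hour = 193 W * 3600 s = 694800 J/h
Volume treated per hour = 94.0 m^3/h * 1000 = 94000 L/h
dose = 694800 / 94000 = 7.39149 J/L

7.39149 J/L


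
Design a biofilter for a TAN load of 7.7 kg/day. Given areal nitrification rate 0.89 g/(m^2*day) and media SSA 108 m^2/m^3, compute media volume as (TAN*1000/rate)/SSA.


A = 7.7*1000 / 0.89 = 8651.6854 m^2
V = 8651.6854 / 108 = 80.1082

80.1082 m^3


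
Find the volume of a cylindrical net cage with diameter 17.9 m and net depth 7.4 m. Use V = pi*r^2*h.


r = d/2 = 17.9/2 = 8.95 m
Base area = pi*r^2 = pi*8.95^2 = 251.64943 m^2
Volume = 251.64943 * 7.4 = 1862.21 m^3

1862.21 m^3


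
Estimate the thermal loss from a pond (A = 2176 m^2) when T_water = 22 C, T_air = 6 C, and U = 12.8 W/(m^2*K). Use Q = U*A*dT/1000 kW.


Temperature difference dT = 22 - 6 = 16 K
Heat loss (W) = U * A * dT = 12.8 * 2176 * 16 = 445644.8 W
Convert to kW: 445644.8 / 1000 = 445.6448 kW

445.6448 kW


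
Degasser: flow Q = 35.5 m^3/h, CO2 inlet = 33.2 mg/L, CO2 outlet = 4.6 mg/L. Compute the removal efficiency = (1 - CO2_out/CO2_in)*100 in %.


CO2_out / CO2_in = 4.6 / 33.2 = 0.13855422
Fraction remaining = 0.13855422
efficiency = (1 - 0.13855422) * 100 = 86.1446 %

86.1446 %


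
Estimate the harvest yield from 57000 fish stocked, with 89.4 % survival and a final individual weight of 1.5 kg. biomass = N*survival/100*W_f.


Survivors = 57000 * 89.4/100 = 50958 fish
Harvest biomass = survivors * W_f = 50958 * 1.5 = 76437 kg

76437 kg


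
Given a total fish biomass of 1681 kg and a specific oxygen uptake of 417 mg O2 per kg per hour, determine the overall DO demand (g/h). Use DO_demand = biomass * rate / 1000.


Total O2 consumption (mg/h) = 1681 kg * 417 mg/(kg*h) = 700977 mg/h
Convert to g/h: 700977 / 1000 = 700.977 g/h

700.977 g/h


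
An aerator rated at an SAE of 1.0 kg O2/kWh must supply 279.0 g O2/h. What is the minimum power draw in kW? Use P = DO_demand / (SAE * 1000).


SAE in g O2/kWh = 1.0 * 1000 = 1000 g/kWh
P = DO_demand / SAE_g = 279.0 / 1000 = 0.279 kW

0.279 kW


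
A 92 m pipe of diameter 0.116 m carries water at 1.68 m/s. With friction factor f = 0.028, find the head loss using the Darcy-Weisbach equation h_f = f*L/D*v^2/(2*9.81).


v^2 = 1.68^2 = 2.8224 m^2/s^2
L/D = 92/0.116 = 793.10345
h_f = f*(L/D)*v^2/(2g) = 0.028 * 793.10345 * 2.8224 / 19.62 = 3.19453 m

3.19453 m


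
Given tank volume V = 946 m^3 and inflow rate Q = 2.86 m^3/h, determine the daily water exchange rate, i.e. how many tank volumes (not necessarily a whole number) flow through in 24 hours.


Daily flow volume = 2.86 m^3/h * 24 h = 68.64 m^3/day
Exchanges = daily flow / tank volume = 68.64 / 946 = 0.0725581 exchanges/day

0.0725581 exchanges/day


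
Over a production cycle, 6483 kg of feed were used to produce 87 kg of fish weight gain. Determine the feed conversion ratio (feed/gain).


FCR = feed consumed / weight gained
FCR = 6483 kg / 87 kg = 74.5172

74.5172


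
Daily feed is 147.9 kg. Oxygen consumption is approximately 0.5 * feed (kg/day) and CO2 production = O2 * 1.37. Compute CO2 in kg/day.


O2 = 147.9 * 0.5 = 73.95
CO2 = 73.95 * 1.37 = 101.3115

101.3115 kg/day


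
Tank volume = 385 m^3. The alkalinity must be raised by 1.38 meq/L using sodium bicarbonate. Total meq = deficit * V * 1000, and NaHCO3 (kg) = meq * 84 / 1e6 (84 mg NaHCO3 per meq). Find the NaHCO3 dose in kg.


Tank volume in L = 385 m^3 * 1000 = 385000 L
Total meq required = 1.38 meq/L * 385000 L = 531300 meq
NaHCO3 mass = 531300 meq * 84 mg/meq / 1e6 = 44.6292 kg

44.6292 kg


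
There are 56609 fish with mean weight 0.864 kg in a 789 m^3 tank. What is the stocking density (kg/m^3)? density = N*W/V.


Total biomass = 56609 fish * 0.864 kg = 48910.176 kg
Density = total biomass / volume = 48910.176 / 789 = 61.9901 kg/m^3

61.9901 kg/m^3


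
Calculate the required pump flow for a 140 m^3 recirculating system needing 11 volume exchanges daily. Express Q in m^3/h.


Daily recirculation volume = 140 m^3 * 11 = 1540 m^3/day
Flow rate Q = daily volume / 24 h = 1540 / 24 = 64.1667 m^3/h

64.1667 m^3/h


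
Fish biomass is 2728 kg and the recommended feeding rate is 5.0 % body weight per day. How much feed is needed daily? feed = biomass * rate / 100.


Feeding rate fraction = 5.0% / 100 = 0.05
Daily feed = 2728 kg * 0.05 = 136.4 kg/day

136.4 kg/day


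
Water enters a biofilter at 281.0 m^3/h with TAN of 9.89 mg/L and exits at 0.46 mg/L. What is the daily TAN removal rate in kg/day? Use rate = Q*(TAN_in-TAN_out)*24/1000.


Concentration drop: TAN_in - TAN_out = 9.89 - 0.46 = 9.43 mg/L
Hourly TAN removed = Q * dTAN = 281.0 m^3/h * 9.43 mg/L = 2649.83 g/h  (m^3/h * mg/L = g/h)
Daily TAN removed = 2649.83 * 24 = 63595.92 g/day
Convert to kg/day: 63595.92 / 1000 = 63.59592 kg/day

63.59592 kg/day


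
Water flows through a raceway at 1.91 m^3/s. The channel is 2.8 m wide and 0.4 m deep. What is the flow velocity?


Cross-sectional area = W * d = 2.8 * 0.4 = 1.12 m^2
Velocity = Q / A = 1.91 / 1.12 = 1.70536 m/s

1.70536 m/s


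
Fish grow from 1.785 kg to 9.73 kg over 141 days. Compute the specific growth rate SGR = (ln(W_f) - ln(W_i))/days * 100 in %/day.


ln(W_f) = ln(9.73) = 2.2752139
ln(W_i) = ln(1.785) = 0.57941842
ln(W_f) - ln(W_i) = 2.2752139 - 0.57941842 = 1.6957955
SGR = 1.6957955 / 141 * 100 = 1.20269 %/day

1.20269 %/day


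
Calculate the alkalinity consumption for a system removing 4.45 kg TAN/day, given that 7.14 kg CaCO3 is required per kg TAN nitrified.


Alkalinity factor: 7.14 kg CaCO3 consumed per kg TAN nitrified
alk = 4.45 kg TAN * 7.14 = 31.773 kg CaCO3/day

31.773 kg CaCO3/day


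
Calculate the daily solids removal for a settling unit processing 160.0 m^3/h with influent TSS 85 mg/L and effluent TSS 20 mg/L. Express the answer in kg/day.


Concentration drop: TSS_in - TSS_out = 85 - 20 = 65 mg/L
Hourly solids removed = Q * dTSS = 160.0 m^3/h * 65 mg/L = 10400 g/h  (m^3/h * mg/L = g/h)
Daily solids removed = 10400 * 24 = 249600 g/day
Convert g to kg: 249600 / 1000 = 249.6 kg/day

249.6 kg/day


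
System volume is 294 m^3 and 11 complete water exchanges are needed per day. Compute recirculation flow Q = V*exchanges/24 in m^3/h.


Daily recirculation volume = 294 m^3 * 11 = 3234 m^3/day
Flow rate Q = daily volume / 24 h = 3234 / 24 = 134.75 m^3/h

134.75 m^3/h


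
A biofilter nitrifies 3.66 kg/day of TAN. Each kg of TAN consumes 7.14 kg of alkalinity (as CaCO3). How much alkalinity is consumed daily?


Alkalinity factor: 7.14 kg CaCO3 consumed per kg TAN nitrified
alk = 3.66 kg TAN * 7.14 = 26.1324 kg CaCO3/day

26.1324 kg CaCO3/day


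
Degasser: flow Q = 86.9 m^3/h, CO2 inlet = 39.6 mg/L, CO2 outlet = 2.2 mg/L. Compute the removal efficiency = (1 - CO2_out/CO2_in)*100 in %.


CO2_out / CO2_in = 2.2 / 39.6 = 0.055555556
Fraction remaining = 0.055555556
efficiency = (1 - 0.055555556) * 100 = 94.4444 %

94.4444 %


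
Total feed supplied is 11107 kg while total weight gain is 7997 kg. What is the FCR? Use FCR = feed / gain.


FCR = feed consumed / weight gained
FCR = 11107 kg / 7997 kg = 1.3889

1.3889


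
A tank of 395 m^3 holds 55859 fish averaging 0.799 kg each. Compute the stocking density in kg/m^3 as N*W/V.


Total biomass = 55859 fish * 0.799 kg = 44631.341 kg
Density = total biomass / volume = 44631.341 / 395 = 112.991 kg/m^3

112.991 kg/m^3


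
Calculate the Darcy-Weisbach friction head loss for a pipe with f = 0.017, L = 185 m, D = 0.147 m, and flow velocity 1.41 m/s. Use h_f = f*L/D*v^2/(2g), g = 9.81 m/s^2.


v^2 = 1.41^2 = 1.9881 m^2/s^2
L/D = 185/0.147 = 1258.5034
h_f = f*(L/D)*v^2/(2g) = 0.017 * 1258.5034 * 1.9881 / 19.62 = 2.16792 m

2.16792 m


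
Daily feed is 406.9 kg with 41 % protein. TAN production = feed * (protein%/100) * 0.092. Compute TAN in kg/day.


Protein in feed = 406.9 * 41/100 = 166.829 kg/day
TAN = protein * 0.092 = 166.829 * 0.092 = 15.348268 kg/day

15.348268 kg/day
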